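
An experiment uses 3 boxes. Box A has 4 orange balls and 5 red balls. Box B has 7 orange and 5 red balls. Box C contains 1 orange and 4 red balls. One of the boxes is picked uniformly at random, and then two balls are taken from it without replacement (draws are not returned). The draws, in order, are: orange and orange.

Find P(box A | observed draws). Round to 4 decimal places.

Compute the likelihood of the observed sequence for each case: P(data | box A) = (4/9)(3/8) = 1/6; P(data | box B) = (7/12)(6/11) = 7/22; P(data | box C) = (1/5)(0/4) = 0.
Weighting by the prior gives 1/3 · 1/6 = 1/18, 1/3 · 7/22 = 7/66, 1/3 · 0 = 0; these sum to 16/99.
Therefore the posterior P(box A | data) = (1/18) / (16/99) = 11/32.

0.3438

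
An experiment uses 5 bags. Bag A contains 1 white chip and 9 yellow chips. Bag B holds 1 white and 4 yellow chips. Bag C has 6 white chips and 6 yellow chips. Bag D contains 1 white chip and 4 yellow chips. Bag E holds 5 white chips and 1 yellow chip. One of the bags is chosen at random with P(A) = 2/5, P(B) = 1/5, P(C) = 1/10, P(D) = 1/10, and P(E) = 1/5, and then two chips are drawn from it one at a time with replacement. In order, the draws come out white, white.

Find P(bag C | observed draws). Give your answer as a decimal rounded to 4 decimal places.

For each hypothesis, P(data | H) works out to: P(data | bag A) = (1/10)(1/10) = 0.01; P(data | bag B) = (1/5)(1/5) = 0.04; P(data | bag C) = (6/12)(6/12) = 0.25; P(data | bag D) = (1/5)(1/5) = 0.04; P(data | bag E) = (5/6)(5/6) = 0.69444.
Multiplying each by its prior: 2/5 · 0.01 = 0.004, 1/5 · 0.04 = 0.008, 1/10 · 0.25 = 0.025, 1/10 · 0.04 = 0.004, 1/5 · 0.69444 = 0.13889; summing to 0.17989.
Hence P(bag C | data) = (0.025) / (0.17989) = 0.13897.

0.1390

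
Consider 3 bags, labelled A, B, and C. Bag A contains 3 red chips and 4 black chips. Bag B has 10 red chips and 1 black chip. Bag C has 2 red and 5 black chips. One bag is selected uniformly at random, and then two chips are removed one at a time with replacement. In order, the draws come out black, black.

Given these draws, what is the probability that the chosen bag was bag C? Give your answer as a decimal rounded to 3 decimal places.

0.604

The likelihood of the observed sequence under each hypothesis: P(data | bag A) = (4/7)(4/7) = 0.32653; P(data | bag B) = (1/11)(1/11) = 0.0082645; P(data | bag C) = (5/7)(5/7) = 0.5102.
Weighting by the prior gives 1/3 · 0.32653 = 0.10884, 1/3 · 0.0082645 = 0.0027548, 1/3 · 0.5102 = 0.17007; these sum to 0.28167.
Hence P(bag C | data) = (0.17007) / (0.28167) = 0.60379.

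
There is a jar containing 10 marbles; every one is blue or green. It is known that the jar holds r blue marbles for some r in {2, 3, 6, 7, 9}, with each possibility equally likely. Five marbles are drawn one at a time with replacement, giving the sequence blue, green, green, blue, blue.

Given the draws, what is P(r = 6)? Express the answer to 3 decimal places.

The likelihood of the observed sequence under each hypothesis: P(data | r = 2) = (2/10)(8/10)(8/10)(2/10)(2/10) = 0.00512; P(data | r = 3) = (3/10)(7/10)(7/10)(3/10)(3/10) = 0.01323; P(data | r = 6) = (6/10)(4/10)(4/10)(6/10)(6/10) = 0.03456; P(data | r = 7) = (7/10)(3/10)(3/10)(7/10)(7/10) = 0.03087; P(data | r = 9) = (9/10)(1/10)(1/10)(9/10)(9/10) = 0.00729.
Multiplying each by its prior: 1/5 · 0.00512 = 0.001024, 1/5 · 0.01323 = 0.002646, 1/5 · 0.03456 = 0.006912, 1/5 · 0.03087 = 0.006174, 1/5 · 0.00729 = 0.001458; these sum to 0.018214.
By Bayes' rule, P(r = 6 | data) = (0.006912) / (0.018214) = 0.37949.

0.379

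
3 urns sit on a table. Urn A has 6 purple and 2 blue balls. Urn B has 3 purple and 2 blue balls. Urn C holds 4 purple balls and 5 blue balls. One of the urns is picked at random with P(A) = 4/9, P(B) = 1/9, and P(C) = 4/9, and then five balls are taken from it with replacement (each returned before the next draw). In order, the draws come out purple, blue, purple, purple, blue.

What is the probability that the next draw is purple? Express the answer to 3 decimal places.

0.596

Compute the likelihood of the observed sequence for each case: P(data | urn A) = (6/8)(2/8)(6/8)(6/8)(2/8) = 0.026367; P(data | urn B) = (3/5)(2/5)(3/5)(3/5)(2/5) = 0.03456; P(data | urn C) = (4/9)(5/9)(4/9)(4/9)(5/9) = 0.027096.
The prior-weighted likelihoods are 4/9 · 0.026367 = 0.011719, 1/9 · 0.03456 = 0.00384, 4/9 · 0.027096 = 0.012043; these sum to 0.027601.
Dividing through by the total gives posterior P(urn A | data) = 0.42457, P(urn B | data) = 0.13912, P(urn C | data) = 0.43631.
Averaging over the posterior, P(purple next | data) = (3/4)(0.42457) + (3/5)(0.13912) + (4/9)(0.43631) = 0.59582.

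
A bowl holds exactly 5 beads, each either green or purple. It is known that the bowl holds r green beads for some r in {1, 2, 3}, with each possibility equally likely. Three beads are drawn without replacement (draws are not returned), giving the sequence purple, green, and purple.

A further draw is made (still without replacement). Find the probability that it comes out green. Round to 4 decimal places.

0.4000

Compute the likelihood of the observed sequence for each case: P(data | r = 1) = (4/5)(1/4)(3/3) = 1/5; P(data | r = 2) = (3/5)(2/4)(2/3) = 1/5; P(data | r = 3) = (2/5)(3/4)(1/3) = 1/10.
Weighting by the prior gives 1/3 · 1/5 = 1/15, 1/3 · 1/5 = 1/15, 1/3 · 1/10 = 1/30; summing to 1/6.
Dividing through by the total gives posterior P(r = 1 | data) = 2/5, P(r = 2 | data) = 2/5, P(r = 3 | data) = 1/5.
So P(green next | data) = Σ P(green next | H) P(H | data) = (0)(2/5) + (1/2)(2/5) + (1)(1/5) = 2/5.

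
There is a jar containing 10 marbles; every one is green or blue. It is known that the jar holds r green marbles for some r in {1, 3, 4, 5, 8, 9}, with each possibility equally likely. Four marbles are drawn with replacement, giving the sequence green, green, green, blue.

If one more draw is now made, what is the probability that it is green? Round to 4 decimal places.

0.6753

The likelihood of the observed sequence under each hypothesis: P(data | r = 1) = (1/10)(1/10)(1/10)(9/10) = 0.0009; P(data | r = 3) = (3/10)(3/10)(3/10)(7/10) = 0.0189; P(data | r = 4) = (4/10)(4/10)(4/10)(6/10) = 0.0384; P(data | r = 5) = (5/10)(5/10)(5/10)(5/10) = 0.0625; P(data | r = 8) = (8/10)(8/10)(8/10)(2/10) = 0.1024; P(data | r = 9) = (9/10)(9/10)(9/10)(1/10) = 0.0729.
Multiplying each by its prior: 1/6 · 0.0009 = 0.00015, 1/6 · 0.0189 = 0.00315, 1/6 · 0.0384 = 0.0064, 1/6 · 0.0625 = 0.010417, 1/6 · 0.1024 = 0.017067, 1/6 · 0.0729 = 0.01215; summing to 0.049333.
Dividing through by the total gives posterior P(r = 1 | data) = 0.0030405, P(r = 3 | data) = 0.063851, P(r = 4 | data) = 0.12973, P(r = 5 | data) = 0.21115, P(r = 8 | data) = 0.34595, P(r = 9 | data) = 0.24628.
Averaging over the posterior, P(green next | data) = (1/10)(0.0030405) + (3/10)(0.063851) + (2/5)(0.12973) + (1/2)(0.21115) + (4/5)(0.34595) + (9/10)(0.24628) = 0.67534.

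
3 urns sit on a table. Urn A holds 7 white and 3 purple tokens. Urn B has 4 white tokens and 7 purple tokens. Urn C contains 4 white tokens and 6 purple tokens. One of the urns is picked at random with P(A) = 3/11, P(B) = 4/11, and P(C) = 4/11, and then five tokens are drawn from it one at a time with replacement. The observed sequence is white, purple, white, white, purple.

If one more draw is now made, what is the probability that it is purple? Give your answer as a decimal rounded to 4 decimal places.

0.5050

Under each hypothesis, the probability of the observed sequence is: P(data | urn A) = (7/10)(3/10)(7/10)(7/10)(3/10) = 0.03087; P(data | urn B) = (4/11)(7/11)(4/11)(4/11)(7/11) = 0.019472; P(data | urn C) = (4/10)(6/10)(4/10)(4/10)(6/10) = 0.02304.
Weighting by the prior gives 3/11 · 0.03087 = 0.0084191, 4/11 · 0.019472 = 0.0070808, 4/11 · 0.02304 = 0.0083782; summing to 0.023878.
The posterior is then P(urn A | data) = 0.35259, P(urn B | data) = 0.29654, P(urn C | data) = 0.35087.
Averaging over the posterior, P(purple next | data) = (3/10)(0.35259) + (7/11)(0.29654) + (3/5)(0.35087) = 0.50501.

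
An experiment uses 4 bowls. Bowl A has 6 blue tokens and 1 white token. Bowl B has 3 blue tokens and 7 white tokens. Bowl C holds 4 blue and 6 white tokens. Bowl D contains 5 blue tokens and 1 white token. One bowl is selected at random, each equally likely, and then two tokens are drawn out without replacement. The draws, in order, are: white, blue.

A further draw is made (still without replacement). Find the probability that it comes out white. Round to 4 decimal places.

0.4221

Compute the likelihood of the observed sequence for each case: P(data | bowl A) = (1/7)(6/6) = 1/7; P(data | bowl B) = (7/10)(3/9) = 7/30; P(data | bowl C) = (6/10)(4/9) = 4/15; P(data | bowl D) = (1/6)(5/5) = 1/6.
The prior-weighted likelihoods are 1/4 · 1/7 = 1/28, 1/4 · 7/30 = 7/120, 1/4 · 4/15 = 1/15, 1/4 · 1/6 = 1/24; summing to 17/84.
The posterior is then P(bowl A | data) = 3/17, P(bowl B | data) = 49/170, P(bowl C | data) = 28/85, P(bowl D | data) = 7/34.
So P(white next | data) = Σ P(white next | H) P(H | data) = (0)(3/17) + (3/4)(49/170) + (5/8)(28/85) + (0)(7/34) = 287/680.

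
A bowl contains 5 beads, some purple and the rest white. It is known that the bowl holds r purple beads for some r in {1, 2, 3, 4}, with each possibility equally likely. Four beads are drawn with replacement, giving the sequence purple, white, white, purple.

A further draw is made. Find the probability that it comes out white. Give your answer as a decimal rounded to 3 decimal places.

0.500

The likelihood of the observed sequence under each hypothesis: P(data | r = 1) = (1/5)(4/5)(4/5)(1/5) = 16/625; P(data | r = 2) = (2/5)(3/5)(3/5)(2/5) = 36/625; P(data | r = 3) = (3/5)(2/5)(2/5)(3/5) = 36/625; P(data | r = 4) = (4/5)(1/5)(1/5)(4/5) = 16/625.
Multiplying each by its prior: 1/4 · 16/625 = 4/625, 1/4 · 36/625 = 9/625, 1/4 · 36/625 = 9/625, 1/4 · 16/625 = 4/625; summing to 26/625.
Normalising, the posterior is P(r = 1 | data) = 2/13, P(r = 2 | data) = 9/26, P(r = 3 | data) = 9/26, P(r = 4 | data) = 2/13.
The predictive probability is P(white next | data) = (4/5)(2/13) + (3/5)(9/26) + (2/5)(9/26) + (1/5)(2/13) = 1/2.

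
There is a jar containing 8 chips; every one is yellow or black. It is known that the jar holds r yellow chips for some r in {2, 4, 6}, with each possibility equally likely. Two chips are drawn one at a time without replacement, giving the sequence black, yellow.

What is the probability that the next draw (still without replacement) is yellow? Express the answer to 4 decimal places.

Under each hypothesis, the probability of the observed sequence is: P(data | r = 2) = (6/8)(2/7) = 3/14; P(data | r = 4) = (4/8)(4/7) = 2/7; P(data | r = 6) = (2/8)(6/7) = 3/14.
Multiplying each by its prior: 1/3 · 3/14 = 1/14, 1/3 · 2/7 = 2/21, 1/3 · 3/14 = 1/14; these sum to 5/21.
The posterior is then P(r = 2 | data) = 3/10, P(r = 4 | data) = 2/5, P(r = 6 | data) = 3/10.
The predictive probability is P(yellow next | data) = (1/6)(3/10) + (1/2)(2/5) + (5/6)(3/10) = 1/2.

0.5000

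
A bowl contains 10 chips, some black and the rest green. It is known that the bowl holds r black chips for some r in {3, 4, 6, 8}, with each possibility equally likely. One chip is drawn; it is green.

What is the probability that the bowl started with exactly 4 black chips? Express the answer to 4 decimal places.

Under each hypothesis, the probability of this draw is: P(data | r = 3) = (7/10) = 7/10; P(data | r = 4) = (6/10) = 3/5; P(data | r = 6) = (4/10) = 2/5; P(data | r = 8) = (2/10) = 1/5.
Multiplying each by its prior: 1/4 · 7/10 = 7/40, 1/4 · 3/5 = 3/20, 1/4 · 2/5 = 1/10, 1/4 · 1/5 = 1/20; summing to 19/40.
By Bayes' rule, P(r = 4 | data) = (3/20) / (19/40) = 6/19.

0.3158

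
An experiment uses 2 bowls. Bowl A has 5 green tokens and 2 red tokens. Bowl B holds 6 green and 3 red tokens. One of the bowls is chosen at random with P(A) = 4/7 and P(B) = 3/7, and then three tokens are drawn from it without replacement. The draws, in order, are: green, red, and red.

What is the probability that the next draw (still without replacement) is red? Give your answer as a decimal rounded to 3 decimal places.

Compute the likelihood of the observed sequence for each case: P(data | bowl A) = (5/7)(2/6)(1/5) = 1/21; P(data | bowl B) = (6/9)(3/8)(2/7) = 1/14.
The prior-weighted likelihoods are 4/7 · 1/21 = 4/147, 3/7 · 1/14 = 3/98; with total 17/294.
The posterior is then P(bowl A | data) = 8/17, P(bowl B | data) = 9/17.
The predictive probability is P(red next | data) = (0)(8/17) + (1/6)(9/17) = 3/34.

0.088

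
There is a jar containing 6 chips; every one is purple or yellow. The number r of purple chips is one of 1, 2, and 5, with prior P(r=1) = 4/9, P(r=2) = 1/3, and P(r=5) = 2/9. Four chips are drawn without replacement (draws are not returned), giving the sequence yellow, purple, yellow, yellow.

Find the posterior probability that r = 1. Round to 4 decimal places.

0.6250

For each hypothesis, P(data | H) works out to: P(data | r = 1) = (5/6)(1/5)(4/4)(3/3) = 1/6; P(data | r = 2) = (4/6)(2/5)(3/4)(2/3) = 2/15; P(data | r = 5) = (1/6)(5/5)(0/4) = 0.
Weighting by the prior gives 4/9 · 1/6 = 2/27, 1/3 · 2/15 = 2/45, 2/9 · 0 = 0; these sum to 16/135.
Hence P(r = 1 | data) = (2/27) / (16/135) = 5/8.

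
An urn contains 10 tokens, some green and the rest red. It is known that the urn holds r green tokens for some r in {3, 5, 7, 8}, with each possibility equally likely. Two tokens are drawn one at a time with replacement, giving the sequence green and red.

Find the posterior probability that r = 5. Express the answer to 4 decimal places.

0.3012

Under each hypothesis, the probability of the observed sequence is: P(data | r = 3) = (3/10)(7/10) = 21/100; P(data | r = 5) = (5/10)(5/10) = 1/4; P(data | r = 7) = (7/10)(3/10) = 21/100; P(data | r = 8) = (8/10)(2/10) = 4/25.
Multiplying each by its prior: 1/4 · 21/100 = 21/400, 1/4 · 1/4 = 1/16, 1/4 · 21/100 = 21/400, 1/4 · 4/25 = 1/25; these sum to 83/400.
So P(r = 5 | data) = (1/16) / (83/400) = 25/83.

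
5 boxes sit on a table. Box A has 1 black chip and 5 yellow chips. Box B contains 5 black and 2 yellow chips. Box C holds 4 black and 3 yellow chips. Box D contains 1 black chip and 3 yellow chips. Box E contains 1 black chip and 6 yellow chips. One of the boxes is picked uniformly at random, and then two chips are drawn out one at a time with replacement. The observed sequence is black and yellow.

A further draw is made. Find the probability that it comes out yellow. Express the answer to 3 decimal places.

Compute the likelihood of the observed sequence for each case: P(data | box A) = (1/6)(5/6) = 0.13889; P(data | box B) = (5/7)(2/7) = 0.20408; P(data | box C) = (4/7)(3/7) = 0.2449; P(data | box D) = (1/4)(3/4) = 0.1875; P(data | box E) = (1/7)(6/7) = 0.12245.
Multiplying each by its prior: 1/5 · 0.13889 = 0.027778, 1/5 · 0.20408 = 0.040816, 1/5 · 0.2449 = 0.04898, 1/5 · 0.1875 = 0.0375, 1/5 · 0.12245 = 0.02449; these sum to 0.17956.
Normalising, the posterior is P(box A | data) = 0.1547, P(box B | data) = 0.22731, P(box C | data) = 0.27277, P(box D | data) = 0.20884, P(box E | data) = 0.13639.
So P(yellow next | data) = Σ P(yellow next | H) P(H | data) = (5/6)(0.1547) + (2/7)(0.22731) + (3/7)(0.27277) + (3/4)(0.20884) + (6/7)(0.13639) = 0.58429.

0.584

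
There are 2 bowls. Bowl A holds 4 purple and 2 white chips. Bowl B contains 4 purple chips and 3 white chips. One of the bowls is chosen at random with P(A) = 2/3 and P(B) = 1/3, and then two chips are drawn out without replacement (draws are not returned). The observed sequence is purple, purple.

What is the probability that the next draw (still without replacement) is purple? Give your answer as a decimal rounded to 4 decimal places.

0.4737

For each hypothesis, P(data | H) works out to: P(data | bowl A) = (4/6)(3/5) = 2/5; P(data | bowl B) = (4/7)(3/6) = 2/7.
The prior-weighted likelihoods are 2/3 · 2/5 = 4/15, 1/3 · 2/7 = 2/21; with total 38/105.
The posterior is then P(bowl A | data) = 14/19, P(bowl B | data) = 5/19.
So P(purple next | data) = Σ P(purple next | H) P(H | data) = (1/2)(14/19) + (2/5)(5/19) = 9/19.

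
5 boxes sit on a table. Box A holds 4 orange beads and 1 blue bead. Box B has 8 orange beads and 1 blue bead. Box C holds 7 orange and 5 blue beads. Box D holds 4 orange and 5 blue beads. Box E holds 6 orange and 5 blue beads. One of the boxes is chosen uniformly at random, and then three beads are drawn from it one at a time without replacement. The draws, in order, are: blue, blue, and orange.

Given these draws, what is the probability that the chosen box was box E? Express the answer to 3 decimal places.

Compute the likelihood of the observed sequence for each case: P(data | box A) = (1/5)(0/4) = 0; P(data | box B) = (1/9)(0/8) = 0; P(data | box C) = (5/12)(4/11)(7/10) = 0.10606; P(data | box D) = (5/9)(4/8)(4/7) = 0.15873; P(data | box E) = (5/11)(4/10)(6/9) = 0.12121.
The prior-weighted likelihoods are 1/5 · 0 = 0, 1/5 · 0 = 0, 1/5 · 0.10606 = 0.021212, 1/5 · 0.15873 = 0.031746, 1/5 · 0.12121 = 0.024242; these sum to 0.077201.
So P(box E | data) = (0.024242) / (0.077201) = 0.31402.

0.314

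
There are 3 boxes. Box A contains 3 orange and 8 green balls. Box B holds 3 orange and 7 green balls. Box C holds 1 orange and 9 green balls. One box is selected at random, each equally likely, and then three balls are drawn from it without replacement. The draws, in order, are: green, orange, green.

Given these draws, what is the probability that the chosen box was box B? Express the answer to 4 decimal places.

Under each hypothesis, the probability of the observed sequence is: P(data | box A) = (8/11)(3/10)(7/9) = 0.1697; P(data | box B) = (7/10)(3/9)(6/8) = 0.175; P(data | box C) = (9/10)(1/9)(8/8) = 0.1.
Weighting by the prior gives 1/3 · 0.1697 = 0.056566, 1/3 · 0.175 = 0.058333, 1/3 · 0.1 = 0.033333; with total 0.14823.
Hence P(box B | data) = (0.058333) / (0.14823) = 0.39353.

0.3935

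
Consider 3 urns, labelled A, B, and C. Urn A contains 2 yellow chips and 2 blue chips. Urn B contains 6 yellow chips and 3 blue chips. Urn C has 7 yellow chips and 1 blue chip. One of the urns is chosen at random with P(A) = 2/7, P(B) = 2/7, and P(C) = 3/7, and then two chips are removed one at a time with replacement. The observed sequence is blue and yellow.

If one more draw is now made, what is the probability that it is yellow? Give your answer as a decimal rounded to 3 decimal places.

0.655

The likelihood of the observed sequence under each hypothesis: P(data | urn A) = (2/4)(2/4) = 0.25; P(data | urn B) = (3/9)(6/9) = 0.22222; P(data | urn C) = (1/8)(7/8) = 0.10938.
The prior-weighted likelihoods are 2/7 · 0.25 = 0.071429, 2/7 · 0.22222 = 0.063492, 3/7 · 0.10938 = 0.046875; with total 0.1818.
Dividing through by the total gives posterior P(urn A | data) = 0.39291, P(urn B | data) = 0.34925, P(urn C | data) = 0.25784.
So P(yellow next | data) = Σ P(yellow next | H) P(H | data) = (1/2)(0.39291) + (2/3)(0.34925) + (7/8)(0.25784) = 0.6549.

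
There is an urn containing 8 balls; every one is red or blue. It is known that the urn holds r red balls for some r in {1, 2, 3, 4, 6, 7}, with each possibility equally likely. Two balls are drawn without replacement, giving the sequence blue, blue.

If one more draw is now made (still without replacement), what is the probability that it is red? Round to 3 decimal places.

0.349

Under each hypothesis, the probability of the observed sequence is: P(data | r = 1) = (7/8)(6/7) = 3/4; P(data | r = 2) = (6/8)(5/7) = 15/28; P(data | r = 3) = (5/8)(4/7) = 5/14; P(data | r = 4) = (4/8)(3/7) = 3/14; P(data | r = 6) = (2/8)(1/7) = 1/28; P(data | r = 7) = (1/8)(0/7) = 0.
The prior-weighted likelihoods are 1/6 · 3/4 = 1/8, 1/6 · 15/28 = 5/56, 1/6 · 5/14 = 5/84, 1/6 · 3/14 = 1/28, 1/6 · 1/28 = 1/168, 1/6 · 0 = 0; summing to 53/168.
Dividing through by the total gives posterior P(r = 1 | data) = 21/53, P(r = 2 | data) = 15/53, P(r = 3 | data) = 10/53, P(r = 4 | data) = 6/53, P(r = 6 | data) = 1/53, P(r = 7 | data) = 0.
Averaging over the posterior, P(red next | data) = (1/6)(21/53) + (1/3)(15/53) + (1/2)(10/53) + (2/3)(6/53) + (1)(1/53) = 37/106.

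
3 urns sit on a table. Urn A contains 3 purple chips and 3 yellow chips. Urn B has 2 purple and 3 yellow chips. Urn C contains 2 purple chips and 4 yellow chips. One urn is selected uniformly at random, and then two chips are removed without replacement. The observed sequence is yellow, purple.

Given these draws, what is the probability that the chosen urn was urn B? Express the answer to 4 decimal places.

0.3462

For each hypothesis, P(data | H) works out to: P(data | urn A) = (3/6)(3/5) = 3/10; P(data | urn B) = (3/5)(2/4) = 3/10; P(data | urn C) = (4/6)(2/5) = 4/15.
The prior-weighted likelihoods are 1/3 · 3/10 = 1/10, 1/3 · 3/10 = 1/10, 1/3 · 4/15 = 4/45; these sum to 13/45.
Therefore the posterior P(urn B | data) = (1/10) / (13/45) = 9/26.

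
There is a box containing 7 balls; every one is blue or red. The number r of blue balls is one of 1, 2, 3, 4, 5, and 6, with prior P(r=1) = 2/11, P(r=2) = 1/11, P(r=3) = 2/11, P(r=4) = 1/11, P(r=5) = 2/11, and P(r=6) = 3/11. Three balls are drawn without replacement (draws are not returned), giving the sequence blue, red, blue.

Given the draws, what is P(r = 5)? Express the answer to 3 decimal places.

0.303

For each hypothesis, P(data | H) works out to: P(data | r = 1) = (1/7)(6/6)(0/5) = 0; P(data | r = 2) = (2/7)(5/6)(1/5) = 1/21; P(data | r = 3) = (3/7)(4/6)(2/5) = 4/35; P(data | r = 4) = (4/7)(3/6)(3/5) = 6/35; P(data | r = 5) = (5/7)(2/6)(4/5) = 4/21; P(data | r = 6) = (6/7)(1/6)(5/5) = 1/7.
Weighting by the prior gives 2/11 · 0 = 0, 1/11 · 1/21 = 1/231, 2/11 · 4/35 = 8/385, 1/11 · 6/35 = 6/385, 2/11 · 4/21 = 8/231, 3/11 · 1/7 = 3/77; summing to 4/35.
Therefore the posterior P(r = 5 | data) = (8/231) / (4/35) = 10/33.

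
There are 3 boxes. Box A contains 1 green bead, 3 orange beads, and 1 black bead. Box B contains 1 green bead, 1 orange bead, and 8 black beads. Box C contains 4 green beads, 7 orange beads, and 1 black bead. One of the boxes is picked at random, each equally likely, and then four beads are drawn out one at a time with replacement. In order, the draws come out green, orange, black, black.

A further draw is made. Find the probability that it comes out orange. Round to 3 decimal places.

0.343

The likelihood of the observed sequence under each hypothesis: P(data | box A) = (1/5)(3/5)(1/5)(1/5) = 0.0048; P(data | box B) = (1/10)(1/10)(8/10)(8/10) = 0.0064; P(data | box C) = (4/12)(7/12)(1/12)(1/12) = 0.0013503.
The prior-weighted likelihoods are 1/3 · 0.0048 = 0.0016, 1/3 · 0.0064 = 0.0021333, 1/3 · 0.0013503 = 0.0004501; summing to 0.0041834.
Normalising, the posterior is P(box A | data) = 0.38246, P(box B | data) = 0.50995, P(box C | data) = 0.10759.
So P(orange next | data) = Σ P(orange next | H) P(H | data) = (3/5)(0.38246) + (1/10)(0.50995) + (7/12)(0.10759) = 0.34323.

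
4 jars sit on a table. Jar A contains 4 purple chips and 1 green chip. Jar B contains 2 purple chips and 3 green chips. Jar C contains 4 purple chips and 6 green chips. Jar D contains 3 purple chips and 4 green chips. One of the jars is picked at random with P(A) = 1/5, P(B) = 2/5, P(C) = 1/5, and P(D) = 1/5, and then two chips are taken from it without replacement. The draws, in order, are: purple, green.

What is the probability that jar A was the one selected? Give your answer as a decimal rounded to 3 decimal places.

0.148

Under each hypothesis, the probability of the observed sequence is: P(data | jar A) = (4/5)(1/4) = 1/5; P(data | jar B) = (2/5)(3/4) = 3/10; P(data | jar C) = (4/10)(6/9) = 4/15; P(data | jar D) = (3/7)(4/6) = 2/7.
Weighting by the prior gives 1/5 · 1/5 = 1/25, 2/5 · 3/10 = 3/25, 1/5 · 4/15 = 4/75, 1/5 · 2/7 = 2/35; these sum to 142/525.
By Bayes' rule, P(jar A | data) = (1/25) / (142/525) = 21/142.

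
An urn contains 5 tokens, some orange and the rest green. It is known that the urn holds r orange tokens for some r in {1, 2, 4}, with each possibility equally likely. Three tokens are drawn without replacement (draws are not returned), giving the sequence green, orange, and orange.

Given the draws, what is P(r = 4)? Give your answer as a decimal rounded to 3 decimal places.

0.667

The likelihood of the observed sequence under each hypothesis: P(data | r = 1) = (4/5)(1/4)(0/3) = 0; P(data | r = 2) = (3/5)(2/4)(1/3) = 1/10; P(data | r = 4) = (1/5)(4/4)(3/3) = 1/5.
Multiplying each by its prior: 1/3 · 0 = 0, 1/3 · 1/10 = 1/30, 1/3 · 1/5 = 1/15; these sum to 1/10.
Therefore the posterior P(r = 4 | data) = (1/15) / (1/10) = 2/3.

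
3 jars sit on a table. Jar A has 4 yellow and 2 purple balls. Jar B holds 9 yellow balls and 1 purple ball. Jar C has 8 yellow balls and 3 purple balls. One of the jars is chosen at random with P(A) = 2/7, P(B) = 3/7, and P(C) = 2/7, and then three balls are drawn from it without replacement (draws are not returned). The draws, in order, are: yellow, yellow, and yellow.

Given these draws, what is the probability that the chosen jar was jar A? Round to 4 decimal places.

0.1258

Under each hypothesis, the probability of the observed sequence is: P(data | jar A) = (4/6)(3/5)(2/4) = 0.2; P(data | jar B) = (9/10)(8/9)(7/8) = 0.7; P(data | jar C) = (8/11)(7/10)(6/9) = 0.33939.
Multiplying each by its prior: 2/7 · 0.2 = 0.057143, 3/7 · 0.7 = 0.3, 2/7 · 0.33939 = 0.09697; with total 0.45411.
Hence P(jar A | data) = (0.057143) / (0.45411) = 0.12583.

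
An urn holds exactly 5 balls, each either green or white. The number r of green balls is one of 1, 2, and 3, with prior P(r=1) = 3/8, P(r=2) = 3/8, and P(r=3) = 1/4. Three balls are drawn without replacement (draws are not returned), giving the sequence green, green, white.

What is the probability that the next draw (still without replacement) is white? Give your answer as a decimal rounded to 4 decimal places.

For each hypothesis, P(data | H) works out to: P(data | r = 1) = (1/5)(0/4) = 0; P(data | r = 2) = (2/5)(1/4)(3/3) = 1/10; P(data | r = 3) = (3/5)(2/4)(2/3) = 1/5.
Multiplying each by its prior: 3/8 · 0 = 0, 3/8 · 1/10 = 3/80, 1/4 · 1/5 = 1/20; these sum to 7/80.
The posterior is then P(r = 1 | data) = 0, P(r = 2 | data) = 3/7, P(r = 3 | data) = 4/7.
The predictive probability is P(white next | data) = (1)(3/7) + (1/2)(4/7) = 5/7.

0.7143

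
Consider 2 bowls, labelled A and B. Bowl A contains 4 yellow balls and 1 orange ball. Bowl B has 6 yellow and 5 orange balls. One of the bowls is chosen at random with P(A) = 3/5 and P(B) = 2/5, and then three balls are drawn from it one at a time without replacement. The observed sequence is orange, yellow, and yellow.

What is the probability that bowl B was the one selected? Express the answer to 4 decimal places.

0.3356

Compute the likelihood of the observed sequence for each case: P(data | bowl A) = (1/5)(4/4)(3/3) = 1/5; P(data | bowl B) = (5/11)(6/10)(5/9) = 5/33.
Weighting by the prior gives 3/5 · 1/5 = 3/25, 2/5 · 5/33 = 2/33; summing to 149/825.
By Bayes' rule, P(bowl B | data) = (2/33) / (149/825) = 50/149.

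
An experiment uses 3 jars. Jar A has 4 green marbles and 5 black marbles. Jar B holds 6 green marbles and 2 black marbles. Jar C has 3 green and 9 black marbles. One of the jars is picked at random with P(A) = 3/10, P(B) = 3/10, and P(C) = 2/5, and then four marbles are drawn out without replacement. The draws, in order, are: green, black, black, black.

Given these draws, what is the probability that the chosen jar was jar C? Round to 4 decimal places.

For each hypothesis, P(data | H) works out to: P(data | jar A) = (4/9)(5/8)(4/7)(3/6) = 0.079365; P(data | jar B) = (6/8)(2/7)(1/6)(0/5) = 0; P(data | jar C) = (3/12)(9/11)(8/10)(7/9) = 0.12727.
The prior-weighted likelihoods are 3/10 · 0.079365 = 0.02381, 3/10 · 0 = 0, 2/5 · 0.12727 = 0.050909; these sum to 0.074719.
Therefore the posterior P(jar C | data) = (0.050909) / (0.074719) = 0.68134.

0.6813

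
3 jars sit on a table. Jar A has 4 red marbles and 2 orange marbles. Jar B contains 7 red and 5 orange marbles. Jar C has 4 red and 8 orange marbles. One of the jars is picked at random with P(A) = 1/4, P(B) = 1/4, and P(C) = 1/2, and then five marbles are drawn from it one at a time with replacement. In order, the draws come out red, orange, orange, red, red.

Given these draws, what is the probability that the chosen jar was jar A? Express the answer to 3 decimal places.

Compute the likelihood of the observed sequence for each case: P(data | jar A) = (4/6)(2/6)(2/6)(4/6)(4/6) = 0.032922; P(data | jar B) = (7/12)(5/12)(5/12)(7/12)(7/12) = 0.034461; P(data | jar C) = (4/12)(8/12)(8/12)(4/12)(4/12) = 0.016461.
The prior-weighted likelihoods are 1/4 · 0.032922 = 0.0082305, 1/4 · 0.034461 = 0.0086153, 1/2 · 0.016461 = 0.0082305; these sum to 0.025076.
By Bayes' rule, P(jar A | data) = (0.0082305) / (0.025076) = 0.32822.

0.328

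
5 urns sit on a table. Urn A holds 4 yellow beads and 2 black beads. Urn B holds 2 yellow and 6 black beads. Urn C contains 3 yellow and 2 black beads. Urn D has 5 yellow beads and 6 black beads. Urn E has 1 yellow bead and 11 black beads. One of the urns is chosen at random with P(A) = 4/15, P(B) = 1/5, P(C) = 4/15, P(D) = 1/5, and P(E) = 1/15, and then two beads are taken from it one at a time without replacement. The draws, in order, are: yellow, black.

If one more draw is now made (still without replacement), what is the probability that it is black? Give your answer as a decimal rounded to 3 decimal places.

Under each hypothesis, the probability of the observed sequence is: P(data | urn A) = (4/6)(2/5) = 0.26667; P(data | urn B) = (2/8)(6/7) = 0.21429; P(data | urn C) = (3/5)(2/4) = 0.3; P(data | urn D) = (5/11)(6/10) = 0.27273; P(data | urn E) = (1/12)(11/11) = 0.083333.
Multiplying each by its prior: 4/15 · 0.26667 = 0.071111, 1/5 · 0.21429 = 0.042857, 4/15 · 0.3 = 0.08, 1/5 · 0.27273 = 0.054545, 1/15 · 0.083333 = 0.0055556; these sum to 0.25407.
The posterior is then P(urn A | data) = 0.27989, P(urn B | data) = 0.16868, P(urn C | data) = 0.31487, P(urn D | data) = 0.21469, P(urn E | data) = 0.021866.
The predictive probability is P(black next | data) = (1/4)(0.27989) + (5/6)(0.16868) + (1/3)(0.31487) + (5/9)(0.21469) + (1)(0.021866) = 0.45664.

0.457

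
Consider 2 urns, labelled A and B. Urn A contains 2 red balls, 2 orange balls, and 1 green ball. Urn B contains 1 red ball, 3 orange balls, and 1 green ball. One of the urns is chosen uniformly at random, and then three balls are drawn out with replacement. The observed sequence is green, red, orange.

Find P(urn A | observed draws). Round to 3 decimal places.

Compute the likelihood of the observed sequence for each case: P(data | urn A) = (1/5)(2/5)(2/5) = 4/125; P(data | urn B) = (1/5)(1/5)(3/5) = 3/125.
Multiplying each by its prior: 1/2 · 4/125 = 2/125, 1/2 · 3/125 = 3/250; these sum to 7/250.
Therefore the posterior P(urn A | data) = (2/125) / (7/250) = 4/7.

0.571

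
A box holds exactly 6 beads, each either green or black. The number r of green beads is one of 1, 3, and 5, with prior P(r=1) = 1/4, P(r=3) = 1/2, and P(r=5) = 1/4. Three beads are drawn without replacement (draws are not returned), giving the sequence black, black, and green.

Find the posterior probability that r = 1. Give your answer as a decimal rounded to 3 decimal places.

Compute the likelihood of the observed sequence for each case: P(data | r = 1) = (5/6)(4/5)(1/4) = 1/6; P(data | r = 3) = (3/6)(2/5)(3/4) = 3/20; P(data | r = 5) = (1/6)(0/5) = 0.
The prior-weighted likelihoods are 1/4 · 1/6 = 1/24, 1/2 · 3/20 = 3/40, 1/4 · 0 = 0; these sum to 7/60.
Hence P(r = 1 | data) = (1/24) / (7/60) = 5/14.

0.357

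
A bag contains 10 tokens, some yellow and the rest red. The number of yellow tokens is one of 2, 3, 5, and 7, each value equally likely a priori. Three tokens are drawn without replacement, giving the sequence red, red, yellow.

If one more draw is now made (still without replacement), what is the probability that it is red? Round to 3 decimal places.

0.618

The likelihood of the observed sequence under each hypothesis: P(data | r = 2) = (8/10)(7/9)(2/8) = 7/45; P(data | r = 3) = (7/10)(6/9)(3/8) = 7/40; P(data | r = 5) = (5/10)(4/9)(5/8) = 5/36; P(data | r = 7) = (3/10)(2/9)(7/8) = 7/120.
The prior-weighted likelihoods are 1/4 · 7/45 = 7/180, 1/4 · 7/40 = 7/160, 1/4 · 5/36 = 5/144, 1/4 · 7/120 = 7/480; with total 19/144.
Normalising, the posterior is P(r = 2 | data) = 28/95, P(r = 3 | data) = 63/190, P(r = 5 | data) = 5/19, P(r = 7 | data) = 21/190.
So P(red next | data) = Σ P(red next | H) P(H | data) = (6/7)(28/95) + (5/7)(63/190) + (3/7)(5/19) + (1/7)(21/190) = 411/665.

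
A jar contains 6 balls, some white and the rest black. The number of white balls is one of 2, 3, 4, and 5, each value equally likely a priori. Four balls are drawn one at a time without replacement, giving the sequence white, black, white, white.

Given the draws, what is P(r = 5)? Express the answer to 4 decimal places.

0.4762

Under each hypothesis, the probability of the observed sequence is: P(data | r = 2) = (2/6)(4/5)(1/4)(0/3) = 0; P(data | r = 3) = (3/6)(3/5)(2/4)(1/3) = 1/20; P(data | r = 4) = (4/6)(2/5)(3/4)(2/3) = 2/15; P(data | r = 5) = (5/6)(1/5)(4/4)(3/3) = 1/6.
Weighting by the prior gives 1/4 · 0 = 0, 1/4 · 1/20 = 1/80, 1/4 · 2/15 = 1/30, 1/4 · 1/6 = 1/24; summing to 7/80.
By Bayes' rule, P(r = 5 | data) = (1/24) / (7/80) = 10/21.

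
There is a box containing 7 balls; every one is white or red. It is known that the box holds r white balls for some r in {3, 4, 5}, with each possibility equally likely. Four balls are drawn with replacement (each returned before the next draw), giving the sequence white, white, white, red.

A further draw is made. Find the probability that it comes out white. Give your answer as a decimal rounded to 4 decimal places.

0.6083

Under each hypothesis, the probability of the observed sequence is: P(data | r = 3) = (3/7)(3/7)(3/7)(4/7) = 0.044981; P(data | r = 4) = (4/7)(4/7)(4/7)(3/7) = 0.079967; P(data | r = 5) = (5/7)(5/7)(5/7)(2/7) = 0.10412.
The prior-weighted likelihoods are 1/3 · 0.044981 = 0.014994, 1/3 · 0.079967 = 0.026656, 1/3 · 0.10412 = 0.034708; these sum to 0.076357.
Normalising, the posterior is P(r = 3 | data) = 0.19636, P(r = 4 | data) = 0.34909, P(r = 5 | data) = 0.45455.
So P(white next | data) = Σ P(white next | H) P(H | data) = (3/7)(0.19636) + (4/7)(0.34909) + (5/7)(0.45455) = 0.60831.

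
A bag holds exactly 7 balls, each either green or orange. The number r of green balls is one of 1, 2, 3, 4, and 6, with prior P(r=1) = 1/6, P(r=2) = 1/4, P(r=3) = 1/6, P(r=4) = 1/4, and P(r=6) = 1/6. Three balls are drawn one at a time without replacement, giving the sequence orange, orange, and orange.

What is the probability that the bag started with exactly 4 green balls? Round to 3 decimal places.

0.037

The likelihood of the observed sequence under each hypothesis: P(data | r = 1) = (6/7)(5/6)(4/5) = 4/7; P(data | r = 2) = (5/7)(4/6)(3/5) = 2/7; P(data | r = 3) = (4/7)(3/6)(2/5) = 4/35; P(data | r = 4) = (3/7)(2/6)(1/5) = 1/35; P(data | r = 6) = (1/7)(0/6) = 0.
Weighting by the prior gives 1/6 · 4/7 = 2/21, 1/4 · 2/7 = 1/14, 1/6 · 4/35 = 2/105, 1/4 · 1/35 = 1/140, 1/6 · 0 = 0; with total 27/140.
By Bayes' rule, P(r = 4 | data) = (1/140) / (27/140) = 1/27.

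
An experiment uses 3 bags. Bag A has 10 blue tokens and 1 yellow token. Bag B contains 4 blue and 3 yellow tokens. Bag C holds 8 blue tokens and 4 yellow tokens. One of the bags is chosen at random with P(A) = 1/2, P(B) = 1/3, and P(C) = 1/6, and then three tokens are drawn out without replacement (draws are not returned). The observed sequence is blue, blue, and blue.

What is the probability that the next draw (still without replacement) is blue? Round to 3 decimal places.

0.791

For each hypothesis, P(data | H) works out to: P(data | bag A) = (10/11)(9/10)(8/9) = 8/11; P(data | bag B) = (4/7)(3/6)(2/5) = 4/35; P(data | bag C) = (8/12)(7/11)(6/10) = 14/55.
Weighting by the prior gives 1/2 · 8/11 = 4/11, 1/3 · 4/35 = 4/105, 1/6 · 14/55 = 7/165; these sum to 171/385.
Dividing through by the total gives posterior P(bag A | data) = 0.81871, P(bag B | data) = 0.08577, P(bag C | data) = 0.095517.
The predictive probability is P(blue next | data) = (7/8)(0.81871) + (1/4)(0.08577) + (5/9)(0.095517) = 0.79088.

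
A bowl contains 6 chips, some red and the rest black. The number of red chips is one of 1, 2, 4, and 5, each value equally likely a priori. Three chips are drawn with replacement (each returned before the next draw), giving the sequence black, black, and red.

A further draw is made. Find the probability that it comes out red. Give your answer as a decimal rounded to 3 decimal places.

0.380

The likelihood of the observed sequence under each hypothesis: P(data | r = 1) = (5/6)(5/6)(1/6) = 25/216; P(data | r = 2) = (4/6)(4/6)(2/6) = 4/27; P(data | r = 4) = (2/6)(2/6)(4/6) = 2/27; P(data | r = 5) = (1/6)(1/6)(5/6) = 5/216.
The prior-weighted likelihoods are 1/4 · 25/216 = 25/864, 1/4 · 4/27 = 1/27, 1/4 · 2/27 = 1/54, 1/4 · 5/216 = 5/864; with total 13/144.
Normalising, the posterior is P(r = 1 | data) = 25/78, P(r = 2 | data) = 16/39, P(r = 4 | data) = 8/39, P(r = 5 | data) = 5/78.
Averaging over the posterior, P(red next | data) = (1/6)(25/78) + (1/3)(16/39) + (2/3)(8/39) + (5/6)(5/78) = 89/234.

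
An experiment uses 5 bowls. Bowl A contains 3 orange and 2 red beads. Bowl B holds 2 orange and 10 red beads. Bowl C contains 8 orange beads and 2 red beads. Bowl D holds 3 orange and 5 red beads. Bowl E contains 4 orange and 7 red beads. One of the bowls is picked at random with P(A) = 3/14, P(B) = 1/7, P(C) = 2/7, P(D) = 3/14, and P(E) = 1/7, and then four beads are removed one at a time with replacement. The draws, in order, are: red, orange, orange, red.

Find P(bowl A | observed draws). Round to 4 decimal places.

0.2950

Compute the likelihood of the observed sequence for each case: P(data | bowl A) = (2/5)(3/5)(3/5)(2/5) = 0.0576; P(data | bowl B) = (10/12)(2/12)(2/12)(10/12) = 0.01929; P(data | bowl C) = (2/10)(8/10)(8/10)(2/10) = 0.0256; P(data | bowl D) = (5/8)(3/8)(3/8)(5/8) = 0.054932; P(data | bowl E) = (7/11)(4/11)(4/11)(7/11) = 0.053548.
The prior-weighted likelihoods are 3/14 · 0.0576 = 0.012343, 1/7 · 0.01929 = 0.0027557, 2/7 · 0.0256 = 0.0073143, 3/14 · 0.054932 = 0.011771, 1/7 · 0.053548 = 0.0076498; with total 0.041834.
By Bayes' rule, P(bowl A | data) = (0.012343) / (0.041834) = 0.29505.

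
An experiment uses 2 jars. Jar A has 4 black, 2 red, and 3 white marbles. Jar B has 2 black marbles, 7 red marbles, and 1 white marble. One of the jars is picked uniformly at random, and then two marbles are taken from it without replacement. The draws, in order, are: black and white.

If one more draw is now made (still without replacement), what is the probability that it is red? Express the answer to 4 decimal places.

Compute the likelihood of the observed sequence for each case: P(data | jar A) = (4/9)(3/8) = 1/6; P(data | jar B) = (2/10)(1/9) = 1/45.
Multiplying each by its prior: 1/2 · 1/6 = 1/12, 1/2 · 1/45 = 1/90; summing to 17/180.
The posterior is then P(jar A | data) = 15/17, P(jar B | data) = 2/17.
The predictive probability is P(red next | data) = (2/7)(15/17) + (7/8)(2/17) = 169/476.

0.3550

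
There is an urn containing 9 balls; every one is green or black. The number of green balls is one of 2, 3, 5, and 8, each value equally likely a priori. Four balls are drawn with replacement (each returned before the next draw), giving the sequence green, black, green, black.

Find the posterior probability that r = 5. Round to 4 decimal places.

For each hypothesis, P(data | H) works out to: P(data | r = 2) = (2/9)(7/9)(2/9)(7/9) = 0.029873; P(data | r = 3) = (3/9)(6/9)(3/9)(6/9) = 0.049383; P(data | r = 5) = (5/9)(4/9)(5/9)(4/9) = 0.060966; P(data | r = 8) = (8/9)(1/9)(8/9)(1/9) = 0.0097546.
The prior-weighted likelihoods are 1/4 · 0.029873 = 0.0074684, 1/4 · 0.049383 = 0.012346, 1/4 · 0.060966 = 0.015242, 1/4 · 0.0097546 = 0.0024387; these sum to 0.037494.
Therefore the posterior P(r = 5 | data) = (0.015242) / (0.037494) = 0.4065.

0.4065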